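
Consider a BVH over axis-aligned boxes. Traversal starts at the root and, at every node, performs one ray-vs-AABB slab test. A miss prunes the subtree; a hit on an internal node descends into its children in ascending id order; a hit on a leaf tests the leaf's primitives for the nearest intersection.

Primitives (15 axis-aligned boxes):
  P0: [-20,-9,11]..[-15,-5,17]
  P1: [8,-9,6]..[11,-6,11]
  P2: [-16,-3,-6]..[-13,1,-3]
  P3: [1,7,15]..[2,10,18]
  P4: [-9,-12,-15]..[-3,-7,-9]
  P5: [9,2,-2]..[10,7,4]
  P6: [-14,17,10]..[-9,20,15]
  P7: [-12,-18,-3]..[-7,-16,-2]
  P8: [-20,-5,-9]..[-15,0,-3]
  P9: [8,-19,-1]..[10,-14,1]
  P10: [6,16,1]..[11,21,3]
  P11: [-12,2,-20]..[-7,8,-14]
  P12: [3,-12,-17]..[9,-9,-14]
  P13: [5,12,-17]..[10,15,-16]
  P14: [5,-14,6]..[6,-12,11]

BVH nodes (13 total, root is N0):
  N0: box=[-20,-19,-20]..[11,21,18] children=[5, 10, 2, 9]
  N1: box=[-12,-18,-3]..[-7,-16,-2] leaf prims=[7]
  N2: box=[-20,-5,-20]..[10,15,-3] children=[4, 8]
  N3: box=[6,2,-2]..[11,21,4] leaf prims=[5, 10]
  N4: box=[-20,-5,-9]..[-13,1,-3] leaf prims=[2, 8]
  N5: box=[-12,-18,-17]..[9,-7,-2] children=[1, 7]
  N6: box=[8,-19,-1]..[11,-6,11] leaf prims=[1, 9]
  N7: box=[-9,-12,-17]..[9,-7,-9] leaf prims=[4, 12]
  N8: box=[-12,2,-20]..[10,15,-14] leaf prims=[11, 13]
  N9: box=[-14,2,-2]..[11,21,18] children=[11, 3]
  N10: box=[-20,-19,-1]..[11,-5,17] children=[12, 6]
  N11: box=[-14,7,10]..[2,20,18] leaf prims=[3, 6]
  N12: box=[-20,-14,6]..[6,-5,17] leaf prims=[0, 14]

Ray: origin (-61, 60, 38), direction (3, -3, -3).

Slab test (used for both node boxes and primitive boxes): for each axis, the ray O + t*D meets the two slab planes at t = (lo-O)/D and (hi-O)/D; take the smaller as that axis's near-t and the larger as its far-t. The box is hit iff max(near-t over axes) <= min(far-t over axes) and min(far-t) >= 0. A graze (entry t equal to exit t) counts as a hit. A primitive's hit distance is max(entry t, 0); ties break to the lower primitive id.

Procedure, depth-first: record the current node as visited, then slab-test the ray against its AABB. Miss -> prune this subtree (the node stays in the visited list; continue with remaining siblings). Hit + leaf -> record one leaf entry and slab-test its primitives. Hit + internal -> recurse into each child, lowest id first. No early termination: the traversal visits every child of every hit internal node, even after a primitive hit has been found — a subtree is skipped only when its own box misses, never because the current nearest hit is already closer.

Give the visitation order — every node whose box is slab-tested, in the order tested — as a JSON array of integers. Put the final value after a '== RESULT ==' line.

Walk:
N0 x:[41/3,24] y:[13,79/3] z:[20/3,58/3] -> hit [41/3,58/3], descend [2, 5, 9, 10]
  N2 x:[41/3,71/3] y:[15,65/3] z:[41/3,58/3] -> hit [15,58/3], descend [4, 8]
    N4 x:[41/3,16] y:[59/3,65/3] z:[41/3,47/3] -> miss, prune
    N8 x:[49/3,71/3] y:[15,58/3] z:[52/3,58/3] -> hit [52/3,58/3] leaf, test {P11@t=52/3, P13(miss)}
  N5 x:[49/3,70/3] y:[67/3,26] z:[40/3,55/3] -> miss, prune
  N9 x:[47/3,24] y:[13,58/3] z:[20/3,40/3] -> miss, prune
  N10 x:[41/3,24] y:[65/3,79/3] z:[7,13] -> miss, prune

7 AABB tests over nodes [0, 2, 4, 8, 5, 9, 10]; 1 leaf entered; closest P11.

== RESULT ==
[0, 2, 4, 8, 5, 9, 10]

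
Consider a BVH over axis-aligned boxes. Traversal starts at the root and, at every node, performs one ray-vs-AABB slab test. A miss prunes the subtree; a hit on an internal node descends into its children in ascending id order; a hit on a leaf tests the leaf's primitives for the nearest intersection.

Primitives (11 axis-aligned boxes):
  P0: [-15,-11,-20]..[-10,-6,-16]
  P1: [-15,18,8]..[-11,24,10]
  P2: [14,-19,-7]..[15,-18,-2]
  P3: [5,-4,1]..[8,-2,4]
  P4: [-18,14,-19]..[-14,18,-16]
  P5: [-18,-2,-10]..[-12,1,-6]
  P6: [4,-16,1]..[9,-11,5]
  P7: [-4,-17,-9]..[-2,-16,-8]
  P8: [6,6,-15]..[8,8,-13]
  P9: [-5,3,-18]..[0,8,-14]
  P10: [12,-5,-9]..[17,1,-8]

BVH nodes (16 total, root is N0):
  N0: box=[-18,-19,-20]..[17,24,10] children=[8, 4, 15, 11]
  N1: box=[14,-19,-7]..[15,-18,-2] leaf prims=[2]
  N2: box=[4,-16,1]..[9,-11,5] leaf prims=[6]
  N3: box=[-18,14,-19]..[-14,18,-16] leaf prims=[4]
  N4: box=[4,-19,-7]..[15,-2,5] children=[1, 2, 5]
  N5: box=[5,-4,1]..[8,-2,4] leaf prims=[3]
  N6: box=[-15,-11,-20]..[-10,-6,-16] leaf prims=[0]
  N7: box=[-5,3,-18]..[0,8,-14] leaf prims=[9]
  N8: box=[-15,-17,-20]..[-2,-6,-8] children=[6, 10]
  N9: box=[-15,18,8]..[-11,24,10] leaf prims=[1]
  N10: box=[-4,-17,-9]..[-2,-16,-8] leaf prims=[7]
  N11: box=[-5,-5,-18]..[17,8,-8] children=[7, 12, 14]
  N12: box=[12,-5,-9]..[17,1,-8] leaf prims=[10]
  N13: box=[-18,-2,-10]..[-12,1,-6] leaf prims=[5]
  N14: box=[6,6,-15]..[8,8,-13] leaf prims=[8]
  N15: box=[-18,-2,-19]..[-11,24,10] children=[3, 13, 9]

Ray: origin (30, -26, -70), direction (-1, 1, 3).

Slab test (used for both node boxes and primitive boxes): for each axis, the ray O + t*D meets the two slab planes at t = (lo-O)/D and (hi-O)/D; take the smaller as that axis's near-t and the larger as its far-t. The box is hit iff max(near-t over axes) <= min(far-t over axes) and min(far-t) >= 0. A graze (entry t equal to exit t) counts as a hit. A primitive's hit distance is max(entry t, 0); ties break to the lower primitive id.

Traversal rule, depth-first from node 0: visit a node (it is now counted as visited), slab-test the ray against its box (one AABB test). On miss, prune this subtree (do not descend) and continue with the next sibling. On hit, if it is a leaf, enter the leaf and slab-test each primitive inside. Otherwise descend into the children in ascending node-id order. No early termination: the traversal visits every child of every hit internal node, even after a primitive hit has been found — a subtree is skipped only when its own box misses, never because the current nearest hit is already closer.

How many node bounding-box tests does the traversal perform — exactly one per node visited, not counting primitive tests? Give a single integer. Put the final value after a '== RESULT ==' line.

Traverse from the root:
N0 x:[13,48] y:[7,50] z:[50/3,80/3] -> hit [50/3,80/3], descend [4, 8, 11, 15]
  N4 x:[15,26] y:[7,24] z:[21,25] -> hit [21,24], descend [1, 2, 5]
    N1 x:[15,16] y:[7,8] z:[21,68/3] -> miss, prune
    N2 x:[21,26] y:[10,15] z:[71/3,25] -> miss, prune
    N5 x:[22,25] y:[22,24] z:[71/3,74/3] -> hit [71/3,24] leaf, test {P3@t=71/3}
  N8 x:[32,45] y:[9,20] z:[50/3,62/3] -> miss, prune
  N11 x:[13,35] y:[21,34] z:[52/3,62/3] -> miss, prune
  N15 x:[41,48] y:[24,50] z:[17,80/3] -> miss, prune

Summary -> nodes [0, 4, 1, 2, 5, 8, 11, 15]; box-tests=8; leaf-entries=1; first=P3

== RESULT ==
8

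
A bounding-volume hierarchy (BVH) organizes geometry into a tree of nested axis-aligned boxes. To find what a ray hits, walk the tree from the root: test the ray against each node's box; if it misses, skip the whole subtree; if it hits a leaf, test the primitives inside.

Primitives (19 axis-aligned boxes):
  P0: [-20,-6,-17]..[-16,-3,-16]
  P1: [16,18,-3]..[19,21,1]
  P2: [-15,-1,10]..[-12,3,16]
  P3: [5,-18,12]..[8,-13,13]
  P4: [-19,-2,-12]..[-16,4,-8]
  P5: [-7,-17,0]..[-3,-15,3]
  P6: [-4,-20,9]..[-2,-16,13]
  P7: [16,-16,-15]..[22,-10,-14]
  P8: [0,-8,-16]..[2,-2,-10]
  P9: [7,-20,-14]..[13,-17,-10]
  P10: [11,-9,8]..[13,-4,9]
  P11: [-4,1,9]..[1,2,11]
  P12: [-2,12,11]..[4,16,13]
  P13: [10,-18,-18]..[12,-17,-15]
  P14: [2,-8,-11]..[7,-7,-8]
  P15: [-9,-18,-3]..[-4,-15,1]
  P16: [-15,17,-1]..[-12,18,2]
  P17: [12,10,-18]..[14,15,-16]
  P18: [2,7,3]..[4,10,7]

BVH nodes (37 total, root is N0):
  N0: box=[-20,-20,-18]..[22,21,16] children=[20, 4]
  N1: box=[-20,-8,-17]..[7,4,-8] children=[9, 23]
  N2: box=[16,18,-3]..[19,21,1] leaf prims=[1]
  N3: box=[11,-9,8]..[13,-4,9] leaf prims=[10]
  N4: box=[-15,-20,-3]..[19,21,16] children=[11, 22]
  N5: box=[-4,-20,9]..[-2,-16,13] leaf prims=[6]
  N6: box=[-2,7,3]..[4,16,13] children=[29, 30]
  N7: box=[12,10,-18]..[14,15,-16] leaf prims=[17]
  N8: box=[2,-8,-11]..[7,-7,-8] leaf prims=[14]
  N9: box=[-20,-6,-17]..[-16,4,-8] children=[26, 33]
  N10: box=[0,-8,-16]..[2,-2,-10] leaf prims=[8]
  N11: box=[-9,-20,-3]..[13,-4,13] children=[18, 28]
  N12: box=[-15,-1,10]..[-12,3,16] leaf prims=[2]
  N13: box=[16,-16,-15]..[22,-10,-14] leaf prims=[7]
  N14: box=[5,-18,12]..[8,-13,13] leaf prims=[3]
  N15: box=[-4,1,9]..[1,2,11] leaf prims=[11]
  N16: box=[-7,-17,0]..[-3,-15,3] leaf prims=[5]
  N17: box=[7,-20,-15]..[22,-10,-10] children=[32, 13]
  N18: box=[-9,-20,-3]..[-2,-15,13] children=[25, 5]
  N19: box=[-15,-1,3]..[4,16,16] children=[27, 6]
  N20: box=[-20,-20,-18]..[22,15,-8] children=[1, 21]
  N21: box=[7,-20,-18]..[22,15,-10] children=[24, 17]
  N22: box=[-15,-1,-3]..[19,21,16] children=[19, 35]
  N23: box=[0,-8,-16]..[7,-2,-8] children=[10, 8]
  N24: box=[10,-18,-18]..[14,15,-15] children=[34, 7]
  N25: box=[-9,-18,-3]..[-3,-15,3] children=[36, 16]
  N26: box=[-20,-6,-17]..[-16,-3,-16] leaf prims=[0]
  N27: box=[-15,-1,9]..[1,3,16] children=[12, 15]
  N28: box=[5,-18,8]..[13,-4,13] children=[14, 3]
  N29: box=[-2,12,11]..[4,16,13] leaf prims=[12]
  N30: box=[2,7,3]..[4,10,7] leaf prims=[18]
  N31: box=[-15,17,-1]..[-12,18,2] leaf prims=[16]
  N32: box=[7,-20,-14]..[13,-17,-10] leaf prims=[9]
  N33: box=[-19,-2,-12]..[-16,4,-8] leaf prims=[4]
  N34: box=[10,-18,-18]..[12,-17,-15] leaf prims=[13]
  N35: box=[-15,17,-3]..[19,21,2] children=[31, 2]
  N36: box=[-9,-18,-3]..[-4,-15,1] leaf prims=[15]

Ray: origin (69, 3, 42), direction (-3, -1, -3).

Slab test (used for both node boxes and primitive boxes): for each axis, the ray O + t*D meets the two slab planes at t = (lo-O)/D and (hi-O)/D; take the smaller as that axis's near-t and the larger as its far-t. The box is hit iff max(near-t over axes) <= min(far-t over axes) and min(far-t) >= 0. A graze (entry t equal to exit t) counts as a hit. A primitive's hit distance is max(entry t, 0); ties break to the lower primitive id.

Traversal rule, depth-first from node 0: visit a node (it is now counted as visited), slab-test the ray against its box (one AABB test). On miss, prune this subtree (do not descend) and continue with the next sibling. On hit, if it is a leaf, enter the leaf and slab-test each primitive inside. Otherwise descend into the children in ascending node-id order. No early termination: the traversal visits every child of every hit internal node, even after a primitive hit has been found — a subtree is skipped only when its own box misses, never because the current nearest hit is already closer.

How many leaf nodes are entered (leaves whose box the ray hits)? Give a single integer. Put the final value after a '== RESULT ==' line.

Walk:
N0 x:[47/3,89/3] y:[-18,23] z:[26/3,20] -> hit [47/3,20], descend [4, 20]
  N4 x:[50/3,28] y:[-18,23] z:[26/3,15] -> miss, prune
  N20 x:[47/3,89/3] y:[-12,23] z:[50/3,20] -> hit [50/3,20], descend [1, 21]
    N1 x:[62/3,89/3] y:[-1,11] z:[50/3,59/3] -> miss, prune
    N21 x:[47/3,62/3] y:[-12,23] z:[52/3,20] -> hit [52/3,20], descend [17, 24]
      N17 x:[47/3,62/3] y:[13,23] z:[52/3,19] -> hit [52/3,19], descend [13, 32]
        N13 x:[47/3,53/3] y:[13,19] z:[56/3,19] -> miss, prune
        N32 x:[56/3,62/3] y:[20,23] z:[52/3,56/3] -> miss, prune
      N24 x:[55/3,59/3] y:[-12,21] z:[19,20] -> hit [19,59/3], descend [7, 34]
        N7 x:[55/3,19] y:[-12,-7] z:[58/3,20] -> miss, prune
        N34 x:[19,59/3] y:[20,21] z:[19,20] -> miss, prune

Visited [0, 4, 20, 1, 21, 17, 13, 32, 24, 7, 34]. Tests: 11 box, 0 leaf. Nearest: miss.

== RESULT ==
0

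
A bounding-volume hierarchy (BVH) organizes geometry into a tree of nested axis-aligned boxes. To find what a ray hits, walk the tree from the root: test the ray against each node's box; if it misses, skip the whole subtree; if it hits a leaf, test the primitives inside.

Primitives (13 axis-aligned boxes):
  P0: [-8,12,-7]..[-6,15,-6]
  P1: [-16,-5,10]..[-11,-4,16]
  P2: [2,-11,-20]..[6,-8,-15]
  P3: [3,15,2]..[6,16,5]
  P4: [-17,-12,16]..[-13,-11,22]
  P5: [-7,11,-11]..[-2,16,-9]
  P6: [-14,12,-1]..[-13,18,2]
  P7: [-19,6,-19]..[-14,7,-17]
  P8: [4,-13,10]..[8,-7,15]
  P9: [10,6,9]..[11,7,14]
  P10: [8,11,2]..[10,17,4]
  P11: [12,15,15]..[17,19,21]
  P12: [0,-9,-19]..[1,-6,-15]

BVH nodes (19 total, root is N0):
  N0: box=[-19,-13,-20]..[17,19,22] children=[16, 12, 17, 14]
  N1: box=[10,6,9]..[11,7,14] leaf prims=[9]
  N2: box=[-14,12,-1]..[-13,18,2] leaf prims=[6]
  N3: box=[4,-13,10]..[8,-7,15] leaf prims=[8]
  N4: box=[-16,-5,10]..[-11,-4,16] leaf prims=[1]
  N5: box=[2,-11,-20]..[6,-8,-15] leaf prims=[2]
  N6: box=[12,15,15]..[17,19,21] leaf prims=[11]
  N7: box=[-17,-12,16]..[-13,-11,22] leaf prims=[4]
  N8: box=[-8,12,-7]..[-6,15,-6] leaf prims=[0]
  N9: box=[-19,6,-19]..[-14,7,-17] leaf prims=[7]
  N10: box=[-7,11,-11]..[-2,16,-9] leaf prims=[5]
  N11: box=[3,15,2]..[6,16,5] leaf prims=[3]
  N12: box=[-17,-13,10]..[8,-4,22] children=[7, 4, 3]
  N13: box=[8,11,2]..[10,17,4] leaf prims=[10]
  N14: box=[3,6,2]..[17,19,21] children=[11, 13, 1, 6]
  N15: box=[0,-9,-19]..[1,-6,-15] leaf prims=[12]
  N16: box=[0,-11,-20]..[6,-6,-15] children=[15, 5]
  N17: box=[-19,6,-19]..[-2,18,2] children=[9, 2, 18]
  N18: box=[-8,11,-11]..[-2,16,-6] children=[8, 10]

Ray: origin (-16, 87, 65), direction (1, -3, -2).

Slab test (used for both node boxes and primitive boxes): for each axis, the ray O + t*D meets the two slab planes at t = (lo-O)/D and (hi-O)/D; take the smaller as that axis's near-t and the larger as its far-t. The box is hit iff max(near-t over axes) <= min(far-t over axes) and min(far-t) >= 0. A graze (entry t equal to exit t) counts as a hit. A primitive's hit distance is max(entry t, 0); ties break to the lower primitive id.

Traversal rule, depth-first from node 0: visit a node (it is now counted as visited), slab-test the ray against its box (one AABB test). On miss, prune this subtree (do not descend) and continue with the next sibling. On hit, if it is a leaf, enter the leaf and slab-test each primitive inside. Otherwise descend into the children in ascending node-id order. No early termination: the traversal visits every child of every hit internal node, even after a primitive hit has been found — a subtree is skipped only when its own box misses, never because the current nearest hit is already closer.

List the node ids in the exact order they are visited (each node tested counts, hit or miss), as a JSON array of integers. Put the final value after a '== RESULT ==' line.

Traverse from the root:
N0 x:[-3,33] y:[68/3,100/3] z:[43/2,85/2] -> hit [68/3,33], descend [12, 14, 16, 17]
  N12 x:[-1,24] y:[91/3,100/3] z:[43/2,55/2] -> miss, prune
  N14 x:[19,33] y:[68/3,27] z:[22,63/2] -> hit [68/3,27], descend [1, 6, 11, 13]
    N1 x:[26,27] y:[80/3,27] z:[51/2,28] -> hit [80/3,27] leaf, test {P9@t=80/3}
    N6 x:[28,33] y:[68/3,24] z:[22,25] -> miss, prune
    N11 x:[19,22] y:[71/3,24] z:[30,63/2] -> miss, prune
    N13 x:[24,26] y:[70/3,76/3] z:[61/2,63/2] -> miss, prune
  N16 x:[16,22] y:[31,98/3] z:[40,85/2] -> miss, prune
  N17 x:[-3,14] y:[23,27] z:[63/2,42] -> miss, prune

Visited [0, 12, 14, 1, 6, 11, 13, 16, 17]. Tests: 9 box, 1 leaf. Nearest: P9.

== RESULT ==
[0, 12, 14, 1, 6, 11, 13, 16, 17]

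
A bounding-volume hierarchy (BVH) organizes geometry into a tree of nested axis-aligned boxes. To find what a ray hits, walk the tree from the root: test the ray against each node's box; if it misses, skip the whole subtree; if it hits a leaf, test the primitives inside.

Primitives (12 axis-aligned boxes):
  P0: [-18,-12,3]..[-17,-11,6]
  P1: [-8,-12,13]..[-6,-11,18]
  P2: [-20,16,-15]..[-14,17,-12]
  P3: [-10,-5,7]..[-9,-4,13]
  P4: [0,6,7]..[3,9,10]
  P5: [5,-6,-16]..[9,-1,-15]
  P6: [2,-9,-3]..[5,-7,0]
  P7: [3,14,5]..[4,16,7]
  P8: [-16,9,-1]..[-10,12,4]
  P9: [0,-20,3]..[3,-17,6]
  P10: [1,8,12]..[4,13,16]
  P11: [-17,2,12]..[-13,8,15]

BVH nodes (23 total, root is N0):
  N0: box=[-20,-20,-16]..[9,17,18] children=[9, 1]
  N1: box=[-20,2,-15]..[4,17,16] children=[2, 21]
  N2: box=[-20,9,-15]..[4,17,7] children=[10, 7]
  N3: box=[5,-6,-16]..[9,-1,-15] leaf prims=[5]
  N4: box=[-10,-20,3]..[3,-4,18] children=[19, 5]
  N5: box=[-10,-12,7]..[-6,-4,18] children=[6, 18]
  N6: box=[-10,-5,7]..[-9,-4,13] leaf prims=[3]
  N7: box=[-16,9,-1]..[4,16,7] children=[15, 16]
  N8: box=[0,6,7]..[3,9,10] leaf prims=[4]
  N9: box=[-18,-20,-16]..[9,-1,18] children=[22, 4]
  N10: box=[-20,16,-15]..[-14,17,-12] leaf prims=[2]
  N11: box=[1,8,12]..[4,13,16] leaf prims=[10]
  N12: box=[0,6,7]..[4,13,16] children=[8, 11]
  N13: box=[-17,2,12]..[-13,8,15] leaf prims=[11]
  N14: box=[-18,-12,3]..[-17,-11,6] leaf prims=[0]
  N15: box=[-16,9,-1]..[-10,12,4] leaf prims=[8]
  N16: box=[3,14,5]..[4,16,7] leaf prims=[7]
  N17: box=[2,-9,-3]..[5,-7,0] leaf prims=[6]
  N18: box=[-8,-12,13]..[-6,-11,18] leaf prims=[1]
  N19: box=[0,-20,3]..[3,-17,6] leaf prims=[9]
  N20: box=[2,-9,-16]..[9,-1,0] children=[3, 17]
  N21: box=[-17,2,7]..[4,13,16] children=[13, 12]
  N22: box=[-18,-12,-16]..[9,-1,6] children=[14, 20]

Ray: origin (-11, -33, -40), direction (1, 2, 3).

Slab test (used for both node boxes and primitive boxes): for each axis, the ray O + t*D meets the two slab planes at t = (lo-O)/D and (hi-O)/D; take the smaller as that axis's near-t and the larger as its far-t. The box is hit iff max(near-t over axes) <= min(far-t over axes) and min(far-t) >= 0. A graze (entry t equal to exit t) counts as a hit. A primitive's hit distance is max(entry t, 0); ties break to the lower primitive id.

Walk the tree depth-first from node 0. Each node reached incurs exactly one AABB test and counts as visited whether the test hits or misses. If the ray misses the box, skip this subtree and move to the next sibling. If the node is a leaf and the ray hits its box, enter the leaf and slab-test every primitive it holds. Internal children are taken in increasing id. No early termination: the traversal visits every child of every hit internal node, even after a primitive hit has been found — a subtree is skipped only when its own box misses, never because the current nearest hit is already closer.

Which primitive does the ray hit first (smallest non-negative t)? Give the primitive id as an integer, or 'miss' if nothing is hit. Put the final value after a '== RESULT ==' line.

Trace the traversal:
N0 x:[-9,20] y:[13/2,25] z:[8,58/3] -> hit [8,58/3], descend [1, 9]
  N1 x:[-9,15] y:[35/2,25] z:[25/3,56/3] -> miss, prune
  N9 x:[-7,20] y:[13/2,16] z:[8,58/3] -> hit [8,16], descend [4, 22]
    N4 x:[1,14] y:[13/2,29/2] z:[43/3,58/3] -> miss, prune
    N22 x:[-7,20] y:[21/2,16] z:[8,46/3] -> hit [21/2,46/3], descend [14, 20]
      N14 x:[-7,-6] y:[21/2,11] z:[43/3,46/3] -> miss, prune
      N20 x:[13,20] y:[12,16] z:[8,40/3] -> hit [13,40/3], descend [3, 17]
        N3 x:[16,20] y:[27/2,16] z:[8,25/3] -> miss, prune
        N17 x:[13,16] y:[12,13] z:[37/3,40/3] -> hit [13,13] leaf, test {P6@t=13}

Visited [0, 1, 9, 4, 22, 14, 20, 3, 17]. Tests: 9 box, 1 leaf. Nearest: P6.

== RESULT ==
6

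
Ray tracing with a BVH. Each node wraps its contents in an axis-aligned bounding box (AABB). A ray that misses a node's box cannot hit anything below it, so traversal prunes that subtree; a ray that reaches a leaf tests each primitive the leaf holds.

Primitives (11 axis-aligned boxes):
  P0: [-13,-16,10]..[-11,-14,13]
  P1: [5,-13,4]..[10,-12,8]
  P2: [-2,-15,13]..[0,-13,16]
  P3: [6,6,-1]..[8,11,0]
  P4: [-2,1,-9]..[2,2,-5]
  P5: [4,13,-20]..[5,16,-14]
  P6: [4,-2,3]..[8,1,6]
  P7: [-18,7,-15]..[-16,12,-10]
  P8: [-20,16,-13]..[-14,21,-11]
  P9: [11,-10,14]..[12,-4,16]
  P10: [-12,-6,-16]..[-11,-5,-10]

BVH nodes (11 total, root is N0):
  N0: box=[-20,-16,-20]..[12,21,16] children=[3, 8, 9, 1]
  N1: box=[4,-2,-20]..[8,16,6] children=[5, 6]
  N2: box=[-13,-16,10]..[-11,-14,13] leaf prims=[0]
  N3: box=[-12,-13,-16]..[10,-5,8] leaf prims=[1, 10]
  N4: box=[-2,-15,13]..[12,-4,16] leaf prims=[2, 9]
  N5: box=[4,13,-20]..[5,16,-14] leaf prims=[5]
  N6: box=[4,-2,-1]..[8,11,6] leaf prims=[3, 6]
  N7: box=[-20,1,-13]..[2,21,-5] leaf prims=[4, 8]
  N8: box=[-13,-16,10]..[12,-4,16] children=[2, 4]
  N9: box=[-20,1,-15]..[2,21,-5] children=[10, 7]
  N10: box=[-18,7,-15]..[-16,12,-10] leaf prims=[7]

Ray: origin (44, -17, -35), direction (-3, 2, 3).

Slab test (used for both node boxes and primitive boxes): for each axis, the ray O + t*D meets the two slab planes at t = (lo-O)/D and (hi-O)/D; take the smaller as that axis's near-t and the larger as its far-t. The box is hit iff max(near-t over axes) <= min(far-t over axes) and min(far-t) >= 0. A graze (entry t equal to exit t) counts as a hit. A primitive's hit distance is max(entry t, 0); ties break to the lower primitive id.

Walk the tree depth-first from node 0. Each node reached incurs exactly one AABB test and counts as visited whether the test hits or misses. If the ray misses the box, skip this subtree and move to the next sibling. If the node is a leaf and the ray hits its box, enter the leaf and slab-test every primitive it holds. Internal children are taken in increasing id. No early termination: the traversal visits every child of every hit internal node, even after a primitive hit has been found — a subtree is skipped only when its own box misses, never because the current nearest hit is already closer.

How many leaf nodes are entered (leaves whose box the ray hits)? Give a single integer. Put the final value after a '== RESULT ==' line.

Trace the traversal:
N0 x:[32/3,64/3] y:[1/2,19] z:[5,17] -> hit [32/3,17], descend [1, 3, 8, 9]
  N1 x:[12,40/3] y:[15/2,33/2] z:[5,41/3] -> hit [12,40/3], descend [5, 6]
    N5 x:[13,40/3] y:[15,33/2] z:[5,7] -> miss, prune
    N6 x:[12,40/3] y:[15/2,14] z:[34/3,41/3] -> hit [12,40/3] leaf, test {P3(miss), P6(miss)}
  N3 x:[34/3,56/3] y:[2,6] z:[19/3,43/3] -> miss, prune
  N8 x:[32/3,19] y:[1/2,13/2] z:[15,17] -> miss, prune
  N9 x:[14,64/3] y:[9,19] z:[20/3,10] -> miss, prune

Visited [0, 1, 5, 6, 3, 8, 9]. Tests: 7 box, 1 leaf. Nearest: miss.

== RESULT ==
1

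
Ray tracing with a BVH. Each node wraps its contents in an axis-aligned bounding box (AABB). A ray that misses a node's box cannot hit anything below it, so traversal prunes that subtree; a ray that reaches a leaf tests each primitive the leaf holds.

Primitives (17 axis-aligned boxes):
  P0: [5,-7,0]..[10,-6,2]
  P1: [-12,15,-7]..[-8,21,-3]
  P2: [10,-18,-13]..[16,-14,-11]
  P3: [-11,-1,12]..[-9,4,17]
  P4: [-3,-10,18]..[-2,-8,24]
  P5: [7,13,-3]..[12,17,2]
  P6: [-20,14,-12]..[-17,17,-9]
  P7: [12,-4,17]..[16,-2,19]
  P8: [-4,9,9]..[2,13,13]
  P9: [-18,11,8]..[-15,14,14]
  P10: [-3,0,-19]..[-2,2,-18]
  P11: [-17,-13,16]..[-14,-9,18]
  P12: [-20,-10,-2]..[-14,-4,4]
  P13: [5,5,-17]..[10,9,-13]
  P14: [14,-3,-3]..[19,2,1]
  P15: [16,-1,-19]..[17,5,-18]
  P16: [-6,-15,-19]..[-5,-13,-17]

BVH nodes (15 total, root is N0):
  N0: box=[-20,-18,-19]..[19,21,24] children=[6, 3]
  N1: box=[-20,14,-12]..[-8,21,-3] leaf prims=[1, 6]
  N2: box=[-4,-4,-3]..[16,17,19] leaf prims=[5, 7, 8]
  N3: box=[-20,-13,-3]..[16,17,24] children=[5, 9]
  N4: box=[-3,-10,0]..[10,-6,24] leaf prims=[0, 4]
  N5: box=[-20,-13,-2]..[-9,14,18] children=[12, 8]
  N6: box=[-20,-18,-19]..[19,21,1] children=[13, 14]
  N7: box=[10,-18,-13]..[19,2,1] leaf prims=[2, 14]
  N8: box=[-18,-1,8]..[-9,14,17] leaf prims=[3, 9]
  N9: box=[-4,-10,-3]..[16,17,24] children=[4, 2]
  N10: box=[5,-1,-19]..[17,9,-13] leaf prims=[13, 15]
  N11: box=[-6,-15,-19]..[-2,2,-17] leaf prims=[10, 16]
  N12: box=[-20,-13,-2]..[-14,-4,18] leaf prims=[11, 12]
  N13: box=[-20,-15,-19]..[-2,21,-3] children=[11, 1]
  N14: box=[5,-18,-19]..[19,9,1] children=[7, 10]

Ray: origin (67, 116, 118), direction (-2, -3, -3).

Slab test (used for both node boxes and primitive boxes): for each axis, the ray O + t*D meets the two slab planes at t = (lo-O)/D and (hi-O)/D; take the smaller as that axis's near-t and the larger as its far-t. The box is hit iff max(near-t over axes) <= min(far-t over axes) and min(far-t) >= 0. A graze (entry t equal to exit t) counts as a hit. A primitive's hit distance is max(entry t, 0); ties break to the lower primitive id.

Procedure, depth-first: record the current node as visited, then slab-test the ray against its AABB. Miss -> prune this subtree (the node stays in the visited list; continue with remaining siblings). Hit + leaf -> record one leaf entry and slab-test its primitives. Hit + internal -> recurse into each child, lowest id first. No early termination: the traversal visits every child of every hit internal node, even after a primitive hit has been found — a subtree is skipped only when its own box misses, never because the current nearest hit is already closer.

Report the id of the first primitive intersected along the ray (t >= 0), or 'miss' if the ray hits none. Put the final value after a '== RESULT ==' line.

Walk:
N0 x:[24,87/2] y:[95/3,134/3] z:[94/3,137/3] -> hit [95/3,87/2], descend [3, 6]
  N3 x:[51/2,87/2] y:[33,43] z:[94/3,121/3] -> hit [33,121/3], descend [5, 9]
    N5 x:[38,87/2] y:[34,43] z:[100/3,40] -> hit [38,40], descend [8, 12]
      N8 x:[38,85/2] y:[34,39] z:[101/3,110/3] -> miss, prune
      N12 x:[81/2,87/2] y:[40,43] z:[100/3,40] -> miss, prune
    N9 x:[51/2,71/2] y:[33,42] z:[94/3,121/3] -> hit [33,71/2], descend [2, 4]
      N2 x:[51/2,71/2] y:[33,40] z:[33,121/3] -> hit [33,71/2] leaf, test {P5(miss), P7(miss), P8@t=35}
      N4 x:[57/2,35] y:[122/3,42] z:[94/3,118/3] -> miss, prune
  N6 x:[24,87/2] y:[95/3,134/3] z:[39,137/3] -> hit [39,87/2], descend [13, 14]
    N13 x:[69/2,87/2] y:[95/3,131/3] z:[121/3,137/3] -> hit [121/3,87/2], descend [1, 11]
      N1 x:[75/2,87/2] y:[95/3,34] z:[121/3,130/3] -> miss, prune
      N11 x:[69/2,73/2] y:[38,131/3] z:[45,137/3] -> miss, prune
    N14 x:[24,31] y:[107/3,134/3] z:[39,137/3] -> miss, prune

order=[0, 3, 5, 8, 12, 9, 2, 4, 6, 13, 1, 11, 14]  |boxes|=13  |leaves|=1  hit=P8

== RESULT ==
8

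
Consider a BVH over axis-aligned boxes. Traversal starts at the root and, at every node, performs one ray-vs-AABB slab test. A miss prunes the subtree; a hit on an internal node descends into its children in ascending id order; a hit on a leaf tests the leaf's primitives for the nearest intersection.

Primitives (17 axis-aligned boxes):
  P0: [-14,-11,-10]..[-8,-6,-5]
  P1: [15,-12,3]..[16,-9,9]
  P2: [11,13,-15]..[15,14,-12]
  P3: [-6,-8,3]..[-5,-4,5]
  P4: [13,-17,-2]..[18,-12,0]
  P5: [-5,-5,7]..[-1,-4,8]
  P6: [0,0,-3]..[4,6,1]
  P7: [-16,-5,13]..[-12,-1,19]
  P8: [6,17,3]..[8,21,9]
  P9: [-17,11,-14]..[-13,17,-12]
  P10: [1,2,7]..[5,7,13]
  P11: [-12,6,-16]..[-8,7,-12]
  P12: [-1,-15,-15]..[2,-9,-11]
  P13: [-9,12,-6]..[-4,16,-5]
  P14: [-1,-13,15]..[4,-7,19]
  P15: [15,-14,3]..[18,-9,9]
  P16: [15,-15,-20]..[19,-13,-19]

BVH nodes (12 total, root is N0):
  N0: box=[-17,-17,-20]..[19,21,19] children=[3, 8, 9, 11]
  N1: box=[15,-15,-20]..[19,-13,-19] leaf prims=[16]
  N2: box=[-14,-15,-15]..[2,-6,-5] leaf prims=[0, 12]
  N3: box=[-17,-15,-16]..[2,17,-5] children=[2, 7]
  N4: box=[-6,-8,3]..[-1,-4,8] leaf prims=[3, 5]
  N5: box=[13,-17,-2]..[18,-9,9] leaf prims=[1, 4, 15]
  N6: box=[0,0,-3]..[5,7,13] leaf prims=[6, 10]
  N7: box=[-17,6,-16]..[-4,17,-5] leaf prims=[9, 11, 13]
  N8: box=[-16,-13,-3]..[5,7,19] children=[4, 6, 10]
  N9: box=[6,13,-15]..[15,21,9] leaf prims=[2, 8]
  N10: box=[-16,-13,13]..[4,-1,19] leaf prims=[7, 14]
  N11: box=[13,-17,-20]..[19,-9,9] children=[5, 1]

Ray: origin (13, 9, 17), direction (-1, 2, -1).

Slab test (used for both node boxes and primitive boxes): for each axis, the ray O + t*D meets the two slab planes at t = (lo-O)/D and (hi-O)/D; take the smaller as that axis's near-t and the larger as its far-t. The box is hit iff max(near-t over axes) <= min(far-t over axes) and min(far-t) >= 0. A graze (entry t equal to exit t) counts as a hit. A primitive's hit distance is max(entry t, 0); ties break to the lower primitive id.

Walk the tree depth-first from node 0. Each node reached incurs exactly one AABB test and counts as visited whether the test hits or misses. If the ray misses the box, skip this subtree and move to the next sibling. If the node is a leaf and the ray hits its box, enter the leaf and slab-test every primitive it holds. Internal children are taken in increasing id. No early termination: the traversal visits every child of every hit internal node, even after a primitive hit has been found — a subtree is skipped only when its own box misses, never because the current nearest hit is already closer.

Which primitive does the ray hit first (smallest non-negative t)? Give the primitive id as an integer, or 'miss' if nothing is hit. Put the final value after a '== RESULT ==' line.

Traverse from the root:
N0 x:[-6,30] y:[-13,6] z:[-2,37] -> hit [-2,6], descend [3, 8, 9, 11]
  N3 x:[11,30] y:[-12,4] z:[22,33] -> miss, prune
  N8 x:[8,29] y:[-11,-1] z:[-2,20] -> miss, prune
  N9 x:[-2,7] y:[2,6] z:[8,32] -> miss, prune
  N11 x:[-6,0] y:[-13,-9] z:[8,37] -> miss, prune

Summary -> nodes [0, 3, 8, 9, 11]; box-tests=5; leaf-entries=0; first=miss

== RESULT ==
miss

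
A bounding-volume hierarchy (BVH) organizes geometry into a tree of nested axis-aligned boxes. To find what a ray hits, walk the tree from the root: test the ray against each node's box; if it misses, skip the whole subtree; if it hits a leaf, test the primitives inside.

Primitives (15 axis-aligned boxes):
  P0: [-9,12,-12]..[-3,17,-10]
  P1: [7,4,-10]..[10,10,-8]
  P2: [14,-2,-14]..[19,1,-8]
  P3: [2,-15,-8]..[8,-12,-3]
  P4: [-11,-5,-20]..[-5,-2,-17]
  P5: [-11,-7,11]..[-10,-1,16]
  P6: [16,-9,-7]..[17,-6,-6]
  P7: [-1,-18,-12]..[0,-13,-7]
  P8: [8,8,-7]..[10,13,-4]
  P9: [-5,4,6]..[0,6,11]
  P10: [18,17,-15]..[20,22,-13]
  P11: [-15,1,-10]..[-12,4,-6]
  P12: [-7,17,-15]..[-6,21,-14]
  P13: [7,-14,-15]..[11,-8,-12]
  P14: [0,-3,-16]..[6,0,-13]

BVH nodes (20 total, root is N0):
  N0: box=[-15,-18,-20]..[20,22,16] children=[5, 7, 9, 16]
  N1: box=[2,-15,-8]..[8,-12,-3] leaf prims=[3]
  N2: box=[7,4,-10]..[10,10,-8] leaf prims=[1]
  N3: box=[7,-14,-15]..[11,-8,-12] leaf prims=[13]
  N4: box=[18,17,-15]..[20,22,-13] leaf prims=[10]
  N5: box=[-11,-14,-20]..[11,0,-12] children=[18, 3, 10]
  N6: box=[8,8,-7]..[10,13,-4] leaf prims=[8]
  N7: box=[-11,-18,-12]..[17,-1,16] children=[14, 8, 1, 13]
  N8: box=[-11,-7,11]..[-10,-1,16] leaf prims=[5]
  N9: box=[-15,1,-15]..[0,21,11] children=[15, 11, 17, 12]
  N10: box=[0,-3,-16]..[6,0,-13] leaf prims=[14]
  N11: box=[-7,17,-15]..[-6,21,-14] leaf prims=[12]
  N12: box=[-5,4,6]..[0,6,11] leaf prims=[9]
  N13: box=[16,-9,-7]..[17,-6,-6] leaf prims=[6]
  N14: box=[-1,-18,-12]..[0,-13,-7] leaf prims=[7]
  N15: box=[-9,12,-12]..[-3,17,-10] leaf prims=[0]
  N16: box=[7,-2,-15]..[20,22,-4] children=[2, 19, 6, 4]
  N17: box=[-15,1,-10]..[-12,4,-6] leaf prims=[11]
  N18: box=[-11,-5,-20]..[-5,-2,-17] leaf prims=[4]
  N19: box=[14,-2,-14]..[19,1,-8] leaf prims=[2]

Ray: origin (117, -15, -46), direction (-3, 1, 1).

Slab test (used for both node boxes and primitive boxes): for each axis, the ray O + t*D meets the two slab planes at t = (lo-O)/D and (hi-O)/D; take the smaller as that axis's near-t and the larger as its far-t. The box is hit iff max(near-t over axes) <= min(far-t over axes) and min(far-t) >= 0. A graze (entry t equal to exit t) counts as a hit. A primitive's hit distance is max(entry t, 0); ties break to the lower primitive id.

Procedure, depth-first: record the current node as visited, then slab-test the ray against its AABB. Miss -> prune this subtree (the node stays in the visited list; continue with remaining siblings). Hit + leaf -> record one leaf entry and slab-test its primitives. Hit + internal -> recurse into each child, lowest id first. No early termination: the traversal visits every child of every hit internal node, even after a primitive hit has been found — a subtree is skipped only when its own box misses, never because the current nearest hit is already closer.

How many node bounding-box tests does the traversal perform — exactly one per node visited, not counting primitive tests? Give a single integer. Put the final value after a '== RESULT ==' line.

Walk:
N0 x:[97/3,44] y:[-3,37] z:[26,62] -> hit [97/3,37], descend [5, 7, 9, 16]
  N5 x:[106/3,128/3] y:[1,15] z:[26,34] -> miss, prune
  N7 x:[100/3,128/3] y:[-3,14] z:[34,62] -> miss, prune
  N9 x:[39,44] y:[16,36] z:[31,57] -> miss, prune
  N16 x:[97/3,110/3] y:[13,37] z:[31,42] -> hit [97/3,110/3], descend [2, 4, 6, 19]
    N2 x:[107/3,110/3] y:[19,25] z:[36,38] -> miss, prune
    N4 x:[97/3,33] y:[32,37] z:[31,33] -> hit [97/3,33] leaf, test {P10@t=97/3}
    N6 x:[107/3,109/3] y:[23,28] z:[39,42] -> miss, prune
    N19 x:[98/3,103/3] y:[13,16] z:[32,38] -> miss, prune

9 AABB tests over nodes [0, 5, 7, 9, 16, 2, 4, 6, 19]; 1 leaf entered; closest P10.

== RESULT ==
9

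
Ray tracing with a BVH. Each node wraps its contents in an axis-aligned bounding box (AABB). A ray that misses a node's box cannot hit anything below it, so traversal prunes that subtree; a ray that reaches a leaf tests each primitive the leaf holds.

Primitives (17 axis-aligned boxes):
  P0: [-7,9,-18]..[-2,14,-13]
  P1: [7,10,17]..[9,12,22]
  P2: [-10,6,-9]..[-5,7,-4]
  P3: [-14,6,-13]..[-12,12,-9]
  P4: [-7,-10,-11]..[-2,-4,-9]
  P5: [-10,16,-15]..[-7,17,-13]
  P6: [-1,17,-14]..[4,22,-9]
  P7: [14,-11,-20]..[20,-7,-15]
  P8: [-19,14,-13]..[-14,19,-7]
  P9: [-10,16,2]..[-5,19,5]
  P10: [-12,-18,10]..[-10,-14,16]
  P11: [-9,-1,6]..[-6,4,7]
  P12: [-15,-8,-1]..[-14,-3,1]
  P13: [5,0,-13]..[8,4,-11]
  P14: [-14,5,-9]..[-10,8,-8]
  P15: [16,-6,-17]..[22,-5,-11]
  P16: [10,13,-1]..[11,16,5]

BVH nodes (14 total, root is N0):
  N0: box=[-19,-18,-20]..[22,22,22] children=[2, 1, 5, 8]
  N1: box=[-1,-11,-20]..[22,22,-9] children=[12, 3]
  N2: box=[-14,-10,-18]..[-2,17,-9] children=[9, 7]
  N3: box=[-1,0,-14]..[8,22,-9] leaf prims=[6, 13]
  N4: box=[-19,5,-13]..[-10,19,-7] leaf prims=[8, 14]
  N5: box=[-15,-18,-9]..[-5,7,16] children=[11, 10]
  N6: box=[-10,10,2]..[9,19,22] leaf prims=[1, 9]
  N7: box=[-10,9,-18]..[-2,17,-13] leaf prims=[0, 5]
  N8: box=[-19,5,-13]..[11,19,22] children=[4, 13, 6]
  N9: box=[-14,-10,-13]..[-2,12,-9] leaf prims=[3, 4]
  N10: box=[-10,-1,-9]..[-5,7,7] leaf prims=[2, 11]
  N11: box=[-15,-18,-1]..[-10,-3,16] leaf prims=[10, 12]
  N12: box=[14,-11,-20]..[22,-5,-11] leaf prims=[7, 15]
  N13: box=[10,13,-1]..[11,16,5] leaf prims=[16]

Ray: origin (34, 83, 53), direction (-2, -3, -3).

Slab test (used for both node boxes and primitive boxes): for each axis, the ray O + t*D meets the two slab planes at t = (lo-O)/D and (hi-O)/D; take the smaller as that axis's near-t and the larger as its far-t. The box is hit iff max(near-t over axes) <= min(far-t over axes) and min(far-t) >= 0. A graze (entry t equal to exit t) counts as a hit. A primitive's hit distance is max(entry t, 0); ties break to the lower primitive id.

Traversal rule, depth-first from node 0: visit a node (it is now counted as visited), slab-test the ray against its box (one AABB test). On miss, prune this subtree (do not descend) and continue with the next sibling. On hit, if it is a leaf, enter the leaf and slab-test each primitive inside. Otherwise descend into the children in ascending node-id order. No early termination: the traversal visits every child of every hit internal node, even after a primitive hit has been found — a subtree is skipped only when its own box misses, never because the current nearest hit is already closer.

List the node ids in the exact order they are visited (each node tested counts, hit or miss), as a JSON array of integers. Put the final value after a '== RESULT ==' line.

Traverse from the root:
N0 x:[6,53/2] y:[61/3,101/3] z:[31/3,73/3] -> hit [61/3,73/3], descend [1, 2, 5, 8]
  N1 x:[6,35/2] y:[61/3,94/3] z:[62/3,73/3] -> miss, prune
  N2 x:[18,24] y:[22,31] z:[62/3,71/3] -> hit [22,71/3], descend [7, 9]
    N7 x:[18,22] y:[22,74/3] z:[22,71/3] -> hit [22,22] leaf, test {P0(miss), P5@t=22}
    N9 x:[18,24] y:[71/3,31] z:[62/3,22] -> miss, prune
  N5 x:[39/2,49/2] y:[76/3,101/3] z:[37/3,62/3] -> miss, prune
  N8 x:[23/2,53/2] y:[64/3,26] z:[31/3,22] -> hit [64/3,22], descend [4, 6, 13]
    N4 x:[22,53/2] y:[64/3,26] z:[20,22] -> hit [22,22] leaf, test {P8(miss), P14(miss)}
    N6 x:[25/2,22] y:[64/3,73/3] z:[31/3,17] -> miss, prune
    N13 x:[23/2,12] y:[67/3,70/3] z:[16,18] -> miss, prune

order=[0, 1, 2, 7, 9, 5, 8, 4, 6, 13]  |boxes|=10  |leaves|=2  hit=P5

== RESULT ==
[0, 1, 2, 7, 9, 5, 8, 4, 6, 13]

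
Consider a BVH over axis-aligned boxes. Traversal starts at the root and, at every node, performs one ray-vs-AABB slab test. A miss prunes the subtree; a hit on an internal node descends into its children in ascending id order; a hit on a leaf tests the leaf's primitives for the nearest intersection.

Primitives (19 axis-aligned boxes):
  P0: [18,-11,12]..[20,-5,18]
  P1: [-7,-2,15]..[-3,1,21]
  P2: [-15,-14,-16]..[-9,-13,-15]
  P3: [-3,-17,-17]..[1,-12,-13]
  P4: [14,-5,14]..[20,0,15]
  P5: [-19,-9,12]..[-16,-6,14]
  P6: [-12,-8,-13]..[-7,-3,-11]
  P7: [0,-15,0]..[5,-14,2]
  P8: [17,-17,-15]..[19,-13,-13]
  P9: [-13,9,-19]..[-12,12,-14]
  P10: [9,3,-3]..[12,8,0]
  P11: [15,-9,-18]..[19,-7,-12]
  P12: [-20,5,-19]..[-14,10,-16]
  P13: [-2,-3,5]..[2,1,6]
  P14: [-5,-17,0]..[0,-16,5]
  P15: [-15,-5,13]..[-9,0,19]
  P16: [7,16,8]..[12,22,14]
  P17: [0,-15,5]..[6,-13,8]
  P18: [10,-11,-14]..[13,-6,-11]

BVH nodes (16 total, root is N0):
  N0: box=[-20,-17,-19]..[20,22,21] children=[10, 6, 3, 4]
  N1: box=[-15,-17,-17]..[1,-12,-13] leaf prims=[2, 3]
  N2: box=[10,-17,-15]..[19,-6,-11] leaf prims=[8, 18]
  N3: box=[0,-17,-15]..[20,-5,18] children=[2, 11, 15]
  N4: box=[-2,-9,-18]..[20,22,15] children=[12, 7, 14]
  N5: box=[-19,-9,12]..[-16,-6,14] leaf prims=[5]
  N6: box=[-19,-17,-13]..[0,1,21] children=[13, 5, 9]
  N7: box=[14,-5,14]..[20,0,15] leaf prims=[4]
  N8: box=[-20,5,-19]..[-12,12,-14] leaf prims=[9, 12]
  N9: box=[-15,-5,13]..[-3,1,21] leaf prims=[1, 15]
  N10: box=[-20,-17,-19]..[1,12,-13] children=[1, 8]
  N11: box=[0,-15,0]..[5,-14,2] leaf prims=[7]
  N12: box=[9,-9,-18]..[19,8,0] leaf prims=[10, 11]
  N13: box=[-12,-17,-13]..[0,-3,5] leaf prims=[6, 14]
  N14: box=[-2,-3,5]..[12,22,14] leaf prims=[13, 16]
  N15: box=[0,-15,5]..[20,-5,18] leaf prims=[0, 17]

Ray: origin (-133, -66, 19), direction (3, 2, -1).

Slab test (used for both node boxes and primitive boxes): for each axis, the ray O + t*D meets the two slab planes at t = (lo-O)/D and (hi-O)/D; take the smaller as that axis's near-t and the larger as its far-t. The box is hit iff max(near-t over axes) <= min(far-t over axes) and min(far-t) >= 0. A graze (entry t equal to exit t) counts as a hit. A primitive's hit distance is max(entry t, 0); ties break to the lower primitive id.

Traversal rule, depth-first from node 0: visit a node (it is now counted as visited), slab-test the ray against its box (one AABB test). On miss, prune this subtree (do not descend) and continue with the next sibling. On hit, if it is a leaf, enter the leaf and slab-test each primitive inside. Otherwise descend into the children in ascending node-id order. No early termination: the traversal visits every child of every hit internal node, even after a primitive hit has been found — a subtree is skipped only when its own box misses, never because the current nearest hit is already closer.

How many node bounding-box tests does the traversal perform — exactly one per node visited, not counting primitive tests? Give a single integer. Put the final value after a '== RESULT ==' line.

Walk:
N0 x:[113/3,51] y:[49/2,44] z:[-2,38] -> hit [113/3,38], descend [3, 4, 6, 10]
  N3 x:[133/3,51] y:[49/2,61/2] z:[1,34] -> miss, prune
  N4 x:[131/3,51] y:[57/2,44] z:[4,37] -> miss, prune
  N6 x:[38,133/3] y:[49/2,67/2] z:[-2,32] -> miss, prune
  N10 x:[113/3,134/3] y:[49/2,39] z:[32,38] -> hit [113/3,38], descend [1, 8]
    N1 x:[118/3,134/3] y:[49/2,27] z:[32,36] -> miss, prune
    N8 x:[113/3,121/3] y:[71/2,39] z:[33,38] -> hit [113/3,38] leaf, test {P9(miss), P12@t=113/3}

order=[0, 3, 4, 6, 10, 1, 8]  |boxes|=7  |leaves|=1  hit=P12

== RESULT ==
7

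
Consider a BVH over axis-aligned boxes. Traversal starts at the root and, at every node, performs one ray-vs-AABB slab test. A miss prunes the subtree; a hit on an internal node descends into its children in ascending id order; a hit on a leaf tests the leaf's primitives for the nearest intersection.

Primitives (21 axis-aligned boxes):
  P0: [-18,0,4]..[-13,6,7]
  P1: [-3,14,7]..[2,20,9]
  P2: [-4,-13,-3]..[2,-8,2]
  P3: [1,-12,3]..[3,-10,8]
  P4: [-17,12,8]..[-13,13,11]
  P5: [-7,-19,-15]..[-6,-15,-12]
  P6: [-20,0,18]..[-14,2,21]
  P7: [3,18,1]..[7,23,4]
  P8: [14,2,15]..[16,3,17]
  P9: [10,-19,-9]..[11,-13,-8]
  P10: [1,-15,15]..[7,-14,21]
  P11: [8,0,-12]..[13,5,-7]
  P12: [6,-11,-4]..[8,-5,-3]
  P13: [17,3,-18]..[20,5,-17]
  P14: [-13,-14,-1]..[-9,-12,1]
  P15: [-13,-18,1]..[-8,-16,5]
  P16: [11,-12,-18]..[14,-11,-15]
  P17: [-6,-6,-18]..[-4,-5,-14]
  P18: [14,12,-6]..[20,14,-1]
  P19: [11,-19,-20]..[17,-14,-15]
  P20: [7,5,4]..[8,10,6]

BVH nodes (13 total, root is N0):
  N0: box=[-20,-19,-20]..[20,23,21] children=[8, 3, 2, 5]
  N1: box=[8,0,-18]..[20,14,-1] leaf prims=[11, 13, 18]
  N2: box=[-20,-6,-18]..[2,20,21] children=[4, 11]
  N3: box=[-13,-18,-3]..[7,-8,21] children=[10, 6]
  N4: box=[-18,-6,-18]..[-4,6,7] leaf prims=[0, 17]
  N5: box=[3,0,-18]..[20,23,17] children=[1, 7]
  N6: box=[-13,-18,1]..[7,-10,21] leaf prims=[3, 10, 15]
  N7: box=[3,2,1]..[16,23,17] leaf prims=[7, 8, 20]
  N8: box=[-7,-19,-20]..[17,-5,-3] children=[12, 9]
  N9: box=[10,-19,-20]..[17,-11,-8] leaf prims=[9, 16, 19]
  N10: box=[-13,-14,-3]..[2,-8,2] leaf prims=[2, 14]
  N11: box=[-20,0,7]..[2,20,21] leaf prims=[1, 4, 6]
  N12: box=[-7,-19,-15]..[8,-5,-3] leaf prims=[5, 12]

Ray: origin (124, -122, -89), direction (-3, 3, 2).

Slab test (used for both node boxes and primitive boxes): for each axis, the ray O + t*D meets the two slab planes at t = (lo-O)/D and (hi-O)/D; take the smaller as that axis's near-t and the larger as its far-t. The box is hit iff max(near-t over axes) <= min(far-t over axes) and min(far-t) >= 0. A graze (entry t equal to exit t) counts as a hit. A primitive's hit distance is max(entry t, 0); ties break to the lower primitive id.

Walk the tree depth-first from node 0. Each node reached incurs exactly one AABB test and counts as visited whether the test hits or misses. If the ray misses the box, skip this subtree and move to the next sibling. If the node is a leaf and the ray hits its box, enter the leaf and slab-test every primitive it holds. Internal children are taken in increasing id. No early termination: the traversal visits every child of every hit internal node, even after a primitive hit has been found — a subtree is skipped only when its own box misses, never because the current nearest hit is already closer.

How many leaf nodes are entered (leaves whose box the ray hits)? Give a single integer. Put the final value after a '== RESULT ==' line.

Walk:
N0 x:[104/3,48] y:[103/3,145/3] z:[69/2,55] -> hit [104/3,48], descend [2, 3, 5, 8]
  N2 x:[122/3,48] y:[116/3,142/3] z:[71/2,55] -> hit [122/3,142/3], descend [4, 11]
    N4 x:[128/3,142/3] y:[116/3,128/3] z:[71/2,48] -> hit [128/3,128/3] leaf, test {P0(miss), P17(miss)}
    N11 x:[122/3,48] y:[122/3,142/3] z:[48,55] -> miss, prune
  N3 x:[39,137/3] y:[104/3,38] z:[43,55] -> miss, prune
  N5 x:[104/3,121/3] y:[122/3,145/3] z:[71/2,53] -> miss, prune
  N8 x:[107/3,131/3] y:[103/3,39] z:[69/2,43] -> hit [107/3,39], descend [9, 12]
    N9 x:[107/3,38] y:[103/3,37] z:[69/2,81/2] -> hit [107/3,37] leaf, test {P9(miss), P16@t=110/3, P19@t=107/3}
    N12 x:[116/3,131/3] y:[103/3,39] z:[37,43] -> hit [116/3,39] leaf, test {P5(miss), P12(miss)}

Visited [0, 2, 4, 11, 3, 5, 8, 9, 12]. Tests: 9 box, 3 leaf. Nearest: P19.

== RESULT ==
3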